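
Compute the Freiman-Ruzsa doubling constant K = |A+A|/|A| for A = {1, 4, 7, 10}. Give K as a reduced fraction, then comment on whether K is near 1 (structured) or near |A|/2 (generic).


|A| = 4.
Compute A + A by enumerating all 16 pairs.
A + A = {2, 5, 8, 11, 14, 17, 20}, so |A + A| = 7.
K = |A + A| / |A| = 7/4 (already in lowest terms) ≈ 1.7500.
Reference: AP of size 4 gives K = 7/4 ≈ 1.7500; a fully generic set of size 4 gives K ≈ 2.5000.

|A| = 4, |A + A| = 7, K = 7/4.


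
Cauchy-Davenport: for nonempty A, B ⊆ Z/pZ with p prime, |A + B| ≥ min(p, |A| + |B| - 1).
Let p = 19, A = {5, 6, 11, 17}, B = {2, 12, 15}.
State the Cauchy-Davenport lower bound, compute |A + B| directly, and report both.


Cauchy-Davenport: |A + B| ≥ min(p, |A| + |B| - 1) for A, B nonempty in Z/pZ.
|A| = 4, |B| = 3, p = 19.
CD lower bound = min(19, 4 + 3 - 1) = min(19, 6) = 6.
Compute A + B mod 19 directly:
a = 5: 5+2=7, 5+12=17, 5+15=1
a = 6: 6+2=8, 6+12=18, 6+15=2
a = 11: 11+2=13, 11+12=4, 11+15=7
a = 17: 17+2=0, 17+12=10, 17+15=13
A + B = {0, 1, 2, 4, 7, 8, 10, 13, 17, 18}, so |A + B| = 10.
Verify: 10 ≥ 6? Yes ✓.

CD lower bound = 6, actual |A + B| = 10.


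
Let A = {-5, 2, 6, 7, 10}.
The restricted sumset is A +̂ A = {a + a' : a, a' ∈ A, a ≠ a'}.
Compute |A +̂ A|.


Restricted sumset: A +̂ A = {a + a' : a ∈ A, a' ∈ A, a ≠ a'}.
Equivalently, take A + A and drop any sum 2a that is achievable ONLY as a + a for a ∈ A (i.e. sums representable only with equal summands).
Enumerate pairs (a, a') with a < a' (symmetric, so each unordered pair gives one sum; this covers all a ≠ a'):
  -5 + 2 = -3
  -5 + 6 = 1
  -5 + 7 = 2
  -5 + 10 = 5
  2 + 6 = 8
  2 + 7 = 9
  2 + 10 = 12
  6 + 7 = 13
  6 + 10 = 16
  7 + 10 = 17
Collected distinct sums: {-3, 1, 2, 5, 8, 9, 12, 13, 16, 17}
|A +̂ A| = 10
(Reference bound: |A +̂ A| ≥ 2|A| - 3 for |A| ≥ 2, with |A| = 5 giving ≥ 7.)

|A +̂ A| = 10


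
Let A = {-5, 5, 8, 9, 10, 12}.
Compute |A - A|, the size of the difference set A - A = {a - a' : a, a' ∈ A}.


A - A = {a - a' : a, a' ∈ A}; |A| = 6.
Bounds: 2|A|-1 ≤ |A - A| ≤ |A|² - |A| + 1, i.e. 11 ≤ |A - A| ≤ 31.
Note: 0 ∈ A - A always (from a - a). The set is symmetric: if d ∈ A - A then -d ∈ A - A.
Enumerate nonzero differences d = a - a' with a > a' (then include -d):
Positive differences: {1, 2, 3, 4, 5, 7, 10, 13, 14, 15, 17}
Full difference set: {0} ∪ (positive diffs) ∪ (negative diffs).
|A - A| = 1 + 2·11 = 23 (matches direct enumeration: 23).

|A - A| = 23


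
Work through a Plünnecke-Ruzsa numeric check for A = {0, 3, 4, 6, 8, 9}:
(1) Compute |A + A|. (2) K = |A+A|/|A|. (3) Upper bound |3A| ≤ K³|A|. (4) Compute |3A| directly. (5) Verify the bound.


|A| = 6.
Step 1: Compute A + A by enumerating all 36 pairs.
A + A = {0, 3, 4, 6, 7, 8, 9, 10, 11, 12, 13, 14, 15, 16, 17, 18}, so |A + A| = 16.
Step 2: Doubling constant K = |A + A|/|A| = 16/6 = 16/6 ≈ 2.6667.
Step 3: Plünnecke-Ruzsa gives |3A| ≤ K³·|A| = (2.6667)³ · 6 ≈ 113.7778.
Step 4: Compute 3A = A + A + A directly by enumerating all triples (a,b,c) ∈ A³; |3A| = 25.
Step 5: Check 25 ≤ 113.7778? Yes ✓.

K = 16/6, Plünnecke-Ruzsa bound K³|A| ≈ 113.7778, |3A| = 25, inequality holds.


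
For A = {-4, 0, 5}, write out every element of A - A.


A - A = {a - a' : a, a' ∈ A}.
Compute a - a' for each ordered pair (a, a'):
a = -4: -4--4=0, -4-0=-4, -4-5=-9
a = 0: 0--4=4, 0-0=0, 0-5=-5
a = 5: 5--4=9, 5-0=5, 5-5=0
Collecting distinct values (and noting 0 appears from a-a):
A - A = {-9, -5, -4, 0, 4, 5, 9}
|A - A| = 7

A - A = {-9, -5, -4, 0, 4, 5, 9}


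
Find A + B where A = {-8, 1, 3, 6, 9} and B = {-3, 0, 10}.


A + B = {a + b : a ∈ A, b ∈ B}.
Enumerate all |A|·|B| = 5·3 = 15 pairs (a, b) and collect distinct sums.
a = -8: -8+-3=-11, -8+0=-8, -8+10=2
a = 1: 1+-3=-2, 1+0=1, 1+10=11
a = 3: 3+-3=0, 3+0=3, 3+10=13
a = 6: 6+-3=3, 6+0=6, 6+10=16
a = 9: 9+-3=6, 9+0=9, 9+10=19
Collecting distinct sums: A + B = {-11, -8, -2, 0, 1, 2, 3, 6, 9, 11, 13, 16, 19}
|A + B| = 13

A + B = {-11, -8, -2, 0, 1, 2, 3, 6, 9, 11, 13, 16, 19}


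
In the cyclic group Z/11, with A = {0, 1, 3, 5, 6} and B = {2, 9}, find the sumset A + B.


Work in Z/11Z: reduce every sum a + b modulo 11.
Enumerate all 10 pairs:
a = 0: 0+2=2, 0+9=9
a = 1: 1+2=3, 1+9=10
a = 3: 3+2=5, 3+9=1
a = 5: 5+2=7, 5+9=3
a = 6: 6+2=8, 6+9=4
Distinct residues collected: {1, 2, 3, 4, 5, 7, 8, 9, 10}
|A + B| = 9 (out of 11 total residues).

A + B = {1, 2, 3, 4, 5, 7, 8, 9, 10}


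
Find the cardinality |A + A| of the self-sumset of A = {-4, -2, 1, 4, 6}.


A + A = {a + a' : a, a' ∈ A}; |A| = 5.
General bounds: 2|A| - 1 ≤ |A + A| ≤ |A|(|A|+1)/2, i.e. 9 ≤ |A + A| ≤ 15.
Lower bound 2|A|-1 is attained iff A is an arithmetic progression.
Enumerate sums a + a' for a ≤ a' (symmetric, so this suffices):
a = -4: -4+-4=-8, -4+-2=-6, -4+1=-3, -4+4=0, -4+6=2
a = -2: -2+-2=-4, -2+1=-1, -2+4=2, -2+6=4
a = 1: 1+1=2, 1+4=5, 1+6=7
a = 4: 4+4=8, 4+6=10
a = 6: 6+6=12
Distinct sums: {-8, -6, -4, -3, -1, 0, 2, 4, 5, 7, 8, 10, 12}
|A + A| = 13

|A + A| = 13


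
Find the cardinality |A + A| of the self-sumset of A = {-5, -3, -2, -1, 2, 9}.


A + A = {a + a' : a, a' ∈ A}; |A| = 6.
General bounds: 2|A| - 1 ≤ |A + A| ≤ |A|(|A|+1)/2, i.e. 11 ≤ |A + A| ≤ 21.
Lower bound 2|A|-1 is attained iff A is an arithmetic progression.
Enumerate sums a + a' for a ≤ a' (symmetric, so this suffices):
a = -5: -5+-5=-10, -5+-3=-8, -5+-2=-7, -5+-1=-6, -5+2=-3, -5+9=4
a = -3: -3+-3=-6, -3+-2=-5, -3+-1=-4, -3+2=-1, -3+9=6
a = -2: -2+-2=-4, -2+-1=-3, -2+2=0, -2+9=7
a = -1: -1+-1=-2, -1+2=1, -1+9=8
a = 2: 2+2=4, 2+9=11
a = 9: 9+9=18
Distinct sums: {-10, -8, -7, -6, -5, -4, -3, -2, -1, 0, 1, 4, 6, 7, 8, 11, 18}
|A + A| = 17

|A + A| = 17


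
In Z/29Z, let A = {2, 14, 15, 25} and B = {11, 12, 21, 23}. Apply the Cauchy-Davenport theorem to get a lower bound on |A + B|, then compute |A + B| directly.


Cauchy-Davenport: |A + B| ≥ min(p, |A| + |B| - 1) for A, B nonempty in Z/pZ.
|A| = 4, |B| = 4, p = 29.
CD lower bound = min(29, 4 + 4 - 1) = min(29, 7) = 7.
Compute A + B mod 29 directly:
a = 2: 2+11=13, 2+12=14, 2+21=23, 2+23=25
a = 14: 14+11=25, 14+12=26, 14+21=6, 14+23=8
a = 15: 15+11=26, 15+12=27, 15+21=7, 15+23=9
a = 25: 25+11=7, 25+12=8, 25+21=17, 25+23=19
A + B = {6, 7, 8, 9, 13, 14, 17, 19, 23, 25, 26, 27}, so |A + B| = 12.
Verify: 12 ≥ 7? Yes ✓.

CD lower bound = 7, actual |A + B| = 12.


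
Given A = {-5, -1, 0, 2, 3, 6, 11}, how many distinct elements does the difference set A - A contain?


A - A = {a - a' : a, a' ∈ A}; |A| = 7.
Bounds: 2|A|-1 ≤ |A - A| ≤ |A|² - |A| + 1, i.e. 13 ≤ |A - A| ≤ 43.
Note: 0 ∈ A - A always (from a - a). The set is symmetric: if d ∈ A - A then -d ∈ A - A.
Enumerate nonzero differences d = a - a' with a > a' (then include -d):
Positive differences: {1, 2, 3, 4, 5, 6, 7, 8, 9, 11, 12, 16}
Full difference set: {0} ∪ (positive diffs) ∪ (negative diffs).
|A - A| = 1 + 2·12 = 25 (matches direct enumeration: 25).

|A - A| = 25


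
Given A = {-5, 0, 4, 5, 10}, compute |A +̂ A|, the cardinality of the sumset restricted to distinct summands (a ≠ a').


Restricted sumset: A +̂ A = {a + a' : a ∈ A, a' ∈ A, a ≠ a'}.
Equivalently, take A + A and drop any sum 2a that is achievable ONLY as a + a for a ∈ A (i.e. sums representable only with equal summands).
Enumerate pairs (a, a') with a < a' (symmetric, so each unordered pair gives one sum; this covers all a ≠ a'):
  -5 + 0 = -5
  -5 + 4 = -1
  -5 + 5 = 0
  -5 + 10 = 5
  0 + 4 = 4
  0 + 5 = 5
  0 + 10 = 10
  4 + 5 = 9
  4 + 10 = 14
  5 + 10 = 15
Collected distinct sums: {-5, -1, 0, 4, 5, 9, 10, 14, 15}
|A +̂ A| = 9
(Reference bound: |A +̂ A| ≥ 2|A| - 3 for |A| ≥ 2, with |A| = 5 giving ≥ 7.)

|A +̂ A| = 9


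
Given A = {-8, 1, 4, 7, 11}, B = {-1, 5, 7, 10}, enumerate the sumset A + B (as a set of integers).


A + B = {a + b : a ∈ A, b ∈ B}.
Enumerate all |A|·|B| = 5·4 = 20 pairs (a, b) and collect distinct sums.
a = -8: -8+-1=-9, -8+5=-3, -8+7=-1, -8+10=2
a = 1: 1+-1=0, 1+5=6, 1+7=8, 1+10=11
a = 4: 4+-1=3, 4+5=9, 4+7=11, 4+10=14
a = 7: 7+-1=6, 7+5=12, 7+7=14, 7+10=17
a = 11: 11+-1=10, 11+5=16, 11+7=18, 11+10=21
Collecting distinct sums: A + B = {-9, -3, -1, 0, 2, 3, 6, 8, 9, 10, 11, 12, 14, 16, 17, 18, 21}
|A + B| = 17

A + B = {-9, -3, -1, 0, 2, 3, 6, 8, 9, 10, 11, 12, 14, 16, 17, 18, 21}


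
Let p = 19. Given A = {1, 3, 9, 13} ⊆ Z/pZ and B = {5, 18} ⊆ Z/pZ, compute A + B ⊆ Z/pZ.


Work in Z/19Z: reduce every sum a + b modulo 19.
Enumerate all 8 pairs:
a = 1: 1+5=6, 1+18=0
a = 3: 3+5=8, 3+18=2
a = 9: 9+5=14, 9+18=8
a = 13: 13+5=18, 13+18=12
Distinct residues collected: {0, 2, 6, 8, 12, 14, 18}
|A + B| = 7 (out of 19 total residues).

A + B = {0, 2, 6, 8, 12, 14, 18}


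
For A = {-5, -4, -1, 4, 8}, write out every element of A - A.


A - A = {a - a' : a, a' ∈ A}.
Compute a - a' for each ordered pair (a, a'):
a = -5: -5--5=0, -5--4=-1, -5--1=-4, -5-4=-9, -5-8=-13
a = -4: -4--5=1, -4--4=0, -4--1=-3, -4-4=-8, -4-8=-12
a = -1: -1--5=4, -1--4=3, -1--1=0, -1-4=-5, -1-8=-9
a = 4: 4--5=9, 4--4=8, 4--1=5, 4-4=0, 4-8=-4
a = 8: 8--5=13, 8--4=12, 8--1=9, 8-4=4, 8-8=0
Collecting distinct values (and noting 0 appears from a-a):
A - A = {-13, -12, -9, -8, -5, -4, -3, -1, 0, 1, 3, 4, 5, 8, 9, 12, 13}
|A - A| = 17

A - A = {-13, -12, -9, -8, -5, -4, -3, -1, 0, 1, 3, 4, 5, 8, 9, 12, 13}


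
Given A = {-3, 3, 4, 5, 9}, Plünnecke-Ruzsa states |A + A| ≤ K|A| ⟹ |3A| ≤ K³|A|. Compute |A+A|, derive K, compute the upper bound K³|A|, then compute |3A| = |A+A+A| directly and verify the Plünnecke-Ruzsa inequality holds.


|A| = 5.
Step 1: Compute A + A by enumerating all 25 pairs.
A + A = {-6, 0, 1, 2, 6, 7, 8, 9, 10, 12, 13, 14, 18}, so |A + A| = 13.
Step 2: Doubling constant K = |A + A|/|A| = 13/5 = 13/5 ≈ 2.6000.
Step 3: Plünnecke-Ruzsa gives |3A| ≤ K³·|A| = (2.6000)³ · 5 ≈ 87.8800.
Step 4: Compute 3A = A + A + A directly by enumerating all triples (a,b,c) ∈ A³; |3A| = 24.
Step 5: Check 24 ≤ 87.8800? Yes ✓.

K = 13/5, Plünnecke-Ruzsa bound K³|A| ≈ 87.8800, |3A| = 24, inequality holds.


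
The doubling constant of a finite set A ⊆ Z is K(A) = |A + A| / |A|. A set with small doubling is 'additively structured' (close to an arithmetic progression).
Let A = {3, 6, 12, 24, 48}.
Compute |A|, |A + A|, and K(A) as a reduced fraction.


|A| = 5.
Compute A + A by enumerating all 25 pairs.
A + A = {6, 9, 12, 15, 18, 24, 27, 30, 36, 48, 51, 54, 60, 72, 96}, so |A + A| = 15.
K = |A + A| / |A| = 15/5 = 3/1 ≈ 3.0000.
Reference: AP of size 5 gives K = 9/5 ≈ 1.8000; a fully generic set of size 5 gives K ≈ 3.0000.

|A| = 5, |A + A| = 15, K = 15/5 = 3/1.


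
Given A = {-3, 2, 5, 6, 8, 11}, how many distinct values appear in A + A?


A + A = {a + a' : a, a' ∈ A}; |A| = 6.
General bounds: 2|A| - 1 ≤ |A + A| ≤ |A|(|A|+1)/2, i.e. 11 ≤ |A + A| ≤ 21.
Lower bound 2|A|-1 is attained iff A is an arithmetic progression.
Enumerate sums a + a' for a ≤ a' (symmetric, so this suffices):
a = -3: -3+-3=-6, -3+2=-1, -3+5=2, -3+6=3, -3+8=5, -3+11=8
a = 2: 2+2=4, 2+5=7, 2+6=8, 2+8=10, 2+11=13
a = 5: 5+5=10, 5+6=11, 5+8=13, 5+11=16
a = 6: 6+6=12, 6+8=14, 6+11=17
a = 8: 8+8=16, 8+11=19
a = 11: 11+11=22
Distinct sums: {-6, -1, 2, 3, 4, 5, 7, 8, 10, 11, 12, 13, 14, 16, 17, 19, 22}
|A + A| = 17

|A + A| = 17


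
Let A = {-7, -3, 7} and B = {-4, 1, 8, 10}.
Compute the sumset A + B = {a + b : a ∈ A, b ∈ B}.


A + B = {a + b : a ∈ A, b ∈ B}.
Enumerate all |A|·|B| = 3·4 = 12 pairs (a, b) and collect distinct sums.
a = -7: -7+-4=-11, -7+1=-6, -7+8=1, -7+10=3
a = -3: -3+-4=-7, -3+1=-2, -3+8=5, -3+10=7
a = 7: 7+-4=3, 7+1=8, 7+8=15, 7+10=17
Collecting distinct sums: A + B = {-11, -7, -6, -2, 1, 3, 5, 7, 8, 15, 17}
|A + B| = 11

A + B = {-11, -7, -6, -2, 1, 3, 5, 7, 8, 15, 17}


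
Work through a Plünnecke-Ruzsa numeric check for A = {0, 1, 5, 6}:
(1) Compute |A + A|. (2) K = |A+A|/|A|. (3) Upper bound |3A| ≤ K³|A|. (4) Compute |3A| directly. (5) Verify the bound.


|A| = 4.
Step 1: Compute A + A by enumerating all 16 pairs.
A + A = {0, 1, 2, 5, 6, 7, 10, 11, 12}, so |A + A| = 9.
Step 2: Doubling constant K = |A + A|/|A| = 9/4 = 9/4 ≈ 2.2500.
Step 3: Plünnecke-Ruzsa gives |3A| ≤ K³·|A| = (2.2500)³ · 4 ≈ 45.5625.
Step 4: Compute 3A = A + A + A directly by enumerating all triples (a,b,c) ∈ A³; |3A| = 16.
Step 5: Check 16 ≤ 45.5625? Yes ✓.

K = 9/4, Plünnecke-Ruzsa bound K³|A| ≈ 45.5625, |3A| = 16, inequality holds.


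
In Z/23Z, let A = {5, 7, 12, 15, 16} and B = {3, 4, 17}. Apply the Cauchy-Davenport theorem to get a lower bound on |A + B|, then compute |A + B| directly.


Cauchy-Davenport: |A + B| ≥ min(p, |A| + |B| - 1) for A, B nonempty in Z/pZ.
|A| = 5, |B| = 3, p = 23.
CD lower bound = min(23, 5 + 3 - 1) = min(23, 7) = 7.
Compute A + B mod 23 directly:
a = 5: 5+3=8, 5+4=9, 5+17=22
a = 7: 7+3=10, 7+4=11, 7+17=1
a = 12: 12+3=15, 12+4=16, 12+17=6
a = 15: 15+3=18, 15+4=19, 15+17=9
a = 16: 16+3=19, 16+4=20, 16+17=10
A + B = {1, 6, 8, 9, 10, 11, 15, 16, 18, 19, 20, 22}, so |A + B| = 12.
Verify: 12 ≥ 7? Yes ✓.

CD lower bound = 7, actual |A + B| = 12.


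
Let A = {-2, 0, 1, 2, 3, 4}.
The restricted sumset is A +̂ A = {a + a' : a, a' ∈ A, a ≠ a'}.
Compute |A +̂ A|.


Restricted sumset: A +̂ A = {a + a' : a ∈ A, a' ∈ A, a ≠ a'}.
Equivalently, take A + A and drop any sum 2a that is achievable ONLY as a + a for a ∈ A (i.e. sums representable only with equal summands).
Enumerate pairs (a, a') with a < a' (symmetric, so each unordered pair gives one sum; this covers all a ≠ a'):
  -2 + 0 = -2
  -2 + 1 = -1
  -2 + 2 = 0
  -2 + 3 = 1
  -2 + 4 = 2
  0 + 1 = 1
  0 + 2 = 2
  0 + 3 = 3
  0 + 4 = 4
  1 + 2 = 3
  1 + 3 = 4
  1 + 4 = 5
  2 + 3 = 5
  2 + 4 = 6
  3 + 4 = 7
Collected distinct sums: {-2, -1, 0, 1, 2, 3, 4, 5, 6, 7}
|A +̂ A| = 10
(Reference bound: |A +̂ A| ≥ 2|A| - 3 for |A| ≥ 2, with |A| = 6 giving ≥ 9.)

|A +̂ A| = 10


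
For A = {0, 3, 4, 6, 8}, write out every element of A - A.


A - A = {a - a' : a, a' ∈ A}.
Compute a - a' for each ordered pair (a, a'):
a = 0: 0-0=0, 0-3=-3, 0-4=-4, 0-6=-6, 0-8=-8
a = 3: 3-0=3, 3-3=0, 3-4=-1, 3-6=-3, 3-8=-5
a = 4: 4-0=4, 4-3=1, 4-4=0, 4-6=-2, 4-8=-4
a = 6: 6-0=6, 6-3=3, 6-4=2, 6-6=0, 6-8=-2
a = 8: 8-0=8, 8-3=5, 8-4=4, 8-6=2, 8-8=0
Collecting distinct values (and noting 0 appears from a-a):
A - A = {-8, -6, -5, -4, -3, -2, -1, 0, 1, 2, 3, 4, 5, 6, 8}
|A - A| = 15

A - A = {-8, -6, -5, -4, -3, -2, -1, 0, 1, 2, 3, 4, 5, 6, 8}


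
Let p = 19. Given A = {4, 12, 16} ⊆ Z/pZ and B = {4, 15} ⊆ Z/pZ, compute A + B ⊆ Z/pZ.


Work in Z/19Z: reduce every sum a + b modulo 19.
Enumerate all 6 pairs:
a = 4: 4+4=8, 4+15=0
a = 12: 12+4=16, 12+15=8
a = 16: 16+4=1, 16+15=12
Distinct residues collected: {0, 1, 8, 12, 16}
|A + B| = 5 (out of 19 total residues).

A + B = {0, 1, 8, 12, 16}


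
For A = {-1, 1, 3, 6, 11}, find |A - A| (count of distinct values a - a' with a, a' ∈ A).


A - A = {a - a' : a, a' ∈ A}; |A| = 5.
Bounds: 2|A|-1 ≤ |A - A| ≤ |A|² - |A| + 1, i.e. 9 ≤ |A - A| ≤ 21.
Note: 0 ∈ A - A always (from a - a). The set is symmetric: if d ∈ A - A then -d ∈ A - A.
Enumerate nonzero differences d = a - a' with a > a' (then include -d):
Positive differences: {2, 3, 4, 5, 7, 8, 10, 12}
Full difference set: {0} ∪ (positive diffs) ∪ (negative diffs).
|A - A| = 1 + 2·8 = 17 (matches direct enumeration: 17).

|A - A| = 17


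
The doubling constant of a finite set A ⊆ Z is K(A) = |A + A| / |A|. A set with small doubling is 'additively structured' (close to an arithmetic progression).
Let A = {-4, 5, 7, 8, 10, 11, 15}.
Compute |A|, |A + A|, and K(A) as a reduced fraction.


|A| = 7.
Compute A + A by enumerating all 49 pairs.
A + A = {-8, 1, 3, 4, 6, 7, 10, 11, 12, 13, 14, 15, 16, 17, 18, 19, 20, 21, 22, 23, 25, 26, 30}, so |A + A| = 23.
K = |A + A| / |A| = 23/7 (already in lowest terms) ≈ 3.2857.
Reference: AP of size 7 gives K = 13/7 ≈ 1.8571; a fully generic set of size 7 gives K ≈ 4.0000.

|A| = 7, |A + A| = 23, K = 23/7.


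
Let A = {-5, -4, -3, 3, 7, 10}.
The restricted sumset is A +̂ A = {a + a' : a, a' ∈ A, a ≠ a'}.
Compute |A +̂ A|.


Restricted sumset: A +̂ A = {a + a' : a ∈ A, a' ∈ A, a ≠ a'}.
Equivalently, take A + A and drop any sum 2a that is achievable ONLY as a + a for a ∈ A (i.e. sums representable only with equal summands).
Enumerate pairs (a, a') with a < a' (symmetric, so each unordered pair gives one sum; this covers all a ≠ a'):
  -5 + -4 = -9
  -5 + -3 = -8
  -5 + 3 = -2
  -5 + 7 = 2
  -5 + 10 = 5
  -4 + -3 = -7
  -4 + 3 = -1
  -4 + 7 = 3
  -4 + 10 = 6
  -3 + 3 = 0
  -3 + 7 = 4
  -3 + 10 = 7
  3 + 7 = 10
  3 + 10 = 13
  7 + 10 = 17
Collected distinct sums: {-9, -8, -7, -2, -1, 0, 2, 3, 4, 5, 6, 7, 10, 13, 17}
|A +̂ A| = 15
(Reference bound: |A +̂ A| ≥ 2|A| - 3 for |A| ≥ 2, with |A| = 6 giving ≥ 9.)

|A +̂ A| = 15


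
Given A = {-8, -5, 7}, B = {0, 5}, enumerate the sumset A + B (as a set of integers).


A + B = {a + b : a ∈ A, b ∈ B}.
Enumerate all |A|·|B| = 3·2 = 6 pairs (a, b) and collect distinct sums.
a = -8: -8+0=-8, -8+5=-3
a = -5: -5+0=-5, -5+5=0
a = 7: 7+0=7, 7+5=12
Collecting distinct sums: A + B = {-8, -5, -3, 0, 7, 12}
|A + B| = 6

A + B = {-8, -5, -3, 0, 7, 12}


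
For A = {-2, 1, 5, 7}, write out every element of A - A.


A - A = {a - a' : a, a' ∈ A}.
Compute a - a' for each ordered pair (a, a'):
a = -2: -2--2=0, -2-1=-3, -2-5=-7, -2-7=-9
a = 1: 1--2=3, 1-1=0, 1-5=-4, 1-7=-6
a = 5: 5--2=7, 5-1=4, 5-5=0, 5-7=-2
a = 7: 7--2=9, 7-1=6, 7-5=2, 7-7=0
Collecting distinct values (and noting 0 appears from a-a):
A - A = {-9, -7, -6, -4, -3, -2, 0, 2, 3, 4, 6, 7, 9}
|A - A| = 13

A - A = {-9, -7, -6, -4, -3, -2, 0, 2, 3, 4, 6, 7, 9}


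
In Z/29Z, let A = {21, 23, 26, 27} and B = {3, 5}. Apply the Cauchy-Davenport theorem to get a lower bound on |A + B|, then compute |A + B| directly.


Cauchy-Davenport: |A + B| ≥ min(p, |A| + |B| - 1) for A, B nonempty in Z/pZ.
|A| = 4, |B| = 2, p = 29.
CD lower bound = min(29, 4 + 2 - 1) = min(29, 5) = 5.
Compute A + B mod 29 directly:
a = 21: 21+3=24, 21+5=26
a = 23: 23+3=26, 23+5=28
a = 26: 26+3=0, 26+5=2
a = 27: 27+3=1, 27+5=3
A + B = {0, 1, 2, 3, 24, 26, 28}, so |A + B| = 7.
Verify: 7 ≥ 5? Yes ✓.

CD lower bound = 5, actual |A + B| = 7.


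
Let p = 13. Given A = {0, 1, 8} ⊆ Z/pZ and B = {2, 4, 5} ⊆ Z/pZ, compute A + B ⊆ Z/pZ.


Work in Z/13Z: reduce every sum a + b modulo 13.
Enumerate all 9 pairs:
a = 0: 0+2=2, 0+4=4, 0+5=5
a = 1: 1+2=3, 1+4=5, 1+5=6
a = 8: 8+2=10, 8+4=12, 8+5=0
Distinct residues collected: {0, 2, 3, 4, 5, 6, 10, 12}
|A + B| = 8 (out of 13 total residues).

A + B = {0, 2, 3, 4, 5, 6, 10, 12}


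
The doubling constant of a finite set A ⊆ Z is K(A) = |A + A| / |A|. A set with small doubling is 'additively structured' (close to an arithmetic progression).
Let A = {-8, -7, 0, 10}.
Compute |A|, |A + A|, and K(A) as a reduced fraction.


|A| = 4.
Compute A + A by enumerating all 16 pairs.
A + A = {-16, -15, -14, -8, -7, 0, 2, 3, 10, 20}, so |A + A| = 10.
K = |A + A| / |A| = 10/4 = 5/2 ≈ 2.5000.
Reference: AP of size 4 gives K = 7/4 ≈ 1.7500; a fully generic set of size 4 gives K ≈ 2.5000.

|A| = 4, |A + A| = 10, K = 10/4 = 5/2.


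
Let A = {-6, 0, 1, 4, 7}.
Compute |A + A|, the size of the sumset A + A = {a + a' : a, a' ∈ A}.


A + A = {a + a' : a, a' ∈ A}; |A| = 5.
General bounds: 2|A| - 1 ≤ |A + A| ≤ |A|(|A|+1)/2, i.e. 9 ≤ |A + A| ≤ 15.
Lower bound 2|A|-1 is attained iff A is an arithmetic progression.
Enumerate sums a + a' for a ≤ a' (symmetric, so this suffices):
a = -6: -6+-6=-12, -6+0=-6, -6+1=-5, -6+4=-2, -6+7=1
a = 0: 0+0=0, 0+1=1, 0+4=4, 0+7=7
a = 1: 1+1=2, 1+4=5, 1+7=8
a = 4: 4+4=8, 4+7=11
a = 7: 7+7=14
Distinct sums: {-12, -6, -5, -2, 0, 1, 2, 4, 5, 7, 8, 11, 14}
|A + A| = 13

|A + A| = 13


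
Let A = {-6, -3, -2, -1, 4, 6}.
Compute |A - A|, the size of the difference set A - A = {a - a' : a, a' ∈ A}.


A - A = {a - a' : a, a' ∈ A}; |A| = 6.
Bounds: 2|A|-1 ≤ |A - A| ≤ |A|² - |A| + 1, i.e. 11 ≤ |A - A| ≤ 31.
Note: 0 ∈ A - A always (from a - a). The set is symmetric: if d ∈ A - A then -d ∈ A - A.
Enumerate nonzero differences d = a - a' with a > a' (then include -d):
Positive differences: {1, 2, 3, 4, 5, 6, 7, 8, 9, 10, 12}
Full difference set: {0} ∪ (positive diffs) ∪ (negative diffs).
|A - A| = 1 + 2·11 = 23 (matches direct enumeration: 23).

|A - A| = 23


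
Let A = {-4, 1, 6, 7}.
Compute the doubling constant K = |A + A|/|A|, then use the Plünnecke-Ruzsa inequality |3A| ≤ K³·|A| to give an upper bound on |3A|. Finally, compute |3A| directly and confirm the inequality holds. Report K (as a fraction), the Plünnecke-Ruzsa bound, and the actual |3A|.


|A| = 4.
Step 1: Compute A + A by enumerating all 16 pairs.
A + A = {-8, -3, 2, 3, 7, 8, 12, 13, 14}, so |A + A| = 9.
Step 2: Doubling constant K = |A + A|/|A| = 9/4 = 9/4 ≈ 2.2500.
Step 3: Plünnecke-Ruzsa gives |3A| ≤ K³·|A| = (2.2500)³ · 4 ≈ 45.5625.
Step 4: Compute 3A = A + A + A directly by enumerating all triples (a,b,c) ∈ A³; |3A| = 16.
Step 5: Check 16 ≤ 45.5625? Yes ✓.

K = 9/4, Plünnecke-Ruzsa bound K³|A| ≈ 45.5625, |3A| = 16, inequality holds.


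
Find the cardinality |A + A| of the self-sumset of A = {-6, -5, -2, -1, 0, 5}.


A + A = {a + a' : a, a' ∈ A}; |A| = 6.
General bounds: 2|A| - 1 ≤ |A + A| ≤ |A|(|A|+1)/2, i.e. 11 ≤ |A + A| ≤ 21.
Lower bound 2|A|-1 is attained iff A is an arithmetic progression.
Enumerate sums a + a' for a ≤ a' (symmetric, so this suffices):
a = -6: -6+-6=-12, -6+-5=-11, -6+-2=-8, -6+-1=-7, -6+0=-6, -6+5=-1
a = -5: -5+-5=-10, -5+-2=-7, -5+-1=-6, -5+0=-5, -5+5=0
a = -2: -2+-2=-4, -2+-1=-3, -2+0=-2, -2+5=3
a = -1: -1+-1=-2, -1+0=-1, -1+5=4
a = 0: 0+0=0, 0+5=5
a = 5: 5+5=10
Distinct sums: {-12, -11, -10, -8, -7, -6, -5, -4, -3, -2, -1, 0, 3, 4, 5, 10}
|A + A| = 16

|A + A| = 16


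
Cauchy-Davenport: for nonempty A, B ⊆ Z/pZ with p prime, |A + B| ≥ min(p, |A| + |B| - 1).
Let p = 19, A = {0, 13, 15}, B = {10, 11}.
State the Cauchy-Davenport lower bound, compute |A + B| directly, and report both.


Cauchy-Davenport: |A + B| ≥ min(p, |A| + |B| - 1) for A, B nonempty in Z/pZ.
|A| = 3, |B| = 2, p = 19.
CD lower bound = min(19, 3 + 2 - 1) = min(19, 4) = 4.
Compute A + B mod 19 directly:
a = 0: 0+10=10, 0+11=11
a = 13: 13+10=4, 13+11=5
a = 15: 15+10=6, 15+11=7
A + B = {4, 5, 6, 7, 10, 11}, so |A + B| = 6.
Verify: 6 ≥ 4? Yes ✓.

CD lower bound = 4, actual |A + B| = 6.


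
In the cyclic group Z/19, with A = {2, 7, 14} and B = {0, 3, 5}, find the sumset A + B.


Work in Z/19Z: reduce every sum a + b modulo 19.
Enumerate all 9 pairs:
a = 2: 2+0=2, 2+3=5, 2+5=7
a = 7: 7+0=7, 7+3=10, 7+5=12
a = 14: 14+0=14, 14+3=17, 14+5=0
Distinct residues collected: {0, 2, 5, 7, 10, 12, 14, 17}
|A + B| = 8 (out of 19 total residues).

A + B = {0, 2, 5, 7, 10, 12, 14, 17}


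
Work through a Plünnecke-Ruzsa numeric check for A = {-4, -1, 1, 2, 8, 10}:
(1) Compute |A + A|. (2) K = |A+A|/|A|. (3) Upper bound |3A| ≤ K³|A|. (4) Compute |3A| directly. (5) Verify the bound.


|A| = 6.
Step 1: Compute A + A by enumerating all 36 pairs.
A + A = {-8, -5, -3, -2, 0, 1, 2, 3, 4, 6, 7, 9, 10, 11, 12, 16, 18, 20}, so |A + A| = 18.
Step 2: Doubling constant K = |A + A|/|A| = 18/6 = 18/6 ≈ 3.0000.
Step 3: Plünnecke-Ruzsa gives |3A| ≤ K³·|A| = (3.0000)³ · 6 ≈ 162.0000.
Step 4: Compute 3A = A + A + A directly by enumerating all triples (a,b,c) ∈ A³; |3A| = 35.
Step 5: Check 35 ≤ 162.0000? Yes ✓.

K = 18/6, Plünnecke-Ruzsa bound K³|A| ≈ 162.0000, |3A| = 35, inequality holds.


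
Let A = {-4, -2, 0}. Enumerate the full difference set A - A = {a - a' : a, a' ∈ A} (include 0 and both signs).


A - A = {a - a' : a, a' ∈ A}.
Compute a - a' for each ordered pair (a, a'):
a = -4: -4--4=0, -4--2=-2, -4-0=-4
a = -2: -2--4=2, -2--2=0, -2-0=-2
a = 0: 0--4=4, 0--2=2, 0-0=0
Collecting distinct values (and noting 0 appears from a-a):
A - A = {-4, -2, 0, 2, 4}
|A - A| = 5

A - A = {-4, -2, 0, 2, 4}


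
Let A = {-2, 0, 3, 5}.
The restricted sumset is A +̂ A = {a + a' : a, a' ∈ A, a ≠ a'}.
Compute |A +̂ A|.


Restricted sumset: A +̂ A = {a + a' : a ∈ A, a' ∈ A, a ≠ a'}.
Equivalently, take A + A and drop any sum 2a that is achievable ONLY as a + a for a ∈ A (i.e. sums representable only with equal summands).
Enumerate pairs (a, a') with a < a' (symmetric, so each unordered pair gives one sum; this covers all a ≠ a'):
  -2 + 0 = -2
  -2 + 3 = 1
  -2 + 5 = 3
  0 + 3 = 3
  0 + 5 = 5
  3 + 5 = 8
Collected distinct sums: {-2, 1, 3, 5, 8}
|A +̂ A| = 5
(Reference bound: |A +̂ A| ≥ 2|A| - 3 for |A| ≥ 2, with |A| = 4 giving ≥ 5.)

|A +̂ A| = 5


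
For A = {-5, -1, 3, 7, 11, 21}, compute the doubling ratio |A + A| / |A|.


|A| = 6.
Compute A + A by enumerating all 36 pairs.
A + A = {-10, -6, -2, 2, 6, 10, 14, 16, 18, 20, 22, 24, 28, 32, 42}, so |A + A| = 15.
K = |A + A| / |A| = 15/6 = 5/2 ≈ 2.5000.
Reference: AP of size 6 gives K = 11/6 ≈ 1.8333; a fully generic set of size 6 gives K ≈ 3.5000.

|A| = 6, |A + A| = 15, K = 15/6 = 5/2.


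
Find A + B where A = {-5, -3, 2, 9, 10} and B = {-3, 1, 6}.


A + B = {a + b : a ∈ A, b ∈ B}.
Enumerate all |A|·|B| = 5·3 = 15 pairs (a, b) and collect distinct sums.
a = -5: -5+-3=-8, -5+1=-4, -5+6=1
a = -3: -3+-3=-6, -3+1=-2, -3+6=3
a = 2: 2+-3=-1, 2+1=3, 2+6=8
a = 9: 9+-3=6, 9+1=10, 9+6=15
a = 10: 10+-3=7, 10+1=11, 10+6=16
Collecting distinct sums: A + B = {-8, -6, -4, -2, -1, 1, 3, 6, 7, 8, 10, 11, 15, 16}
|A + B| = 14

A + B = {-8, -6, -4, -2, -1, 1, 3, 6, 7, 8, 10, 11, 15, 16}


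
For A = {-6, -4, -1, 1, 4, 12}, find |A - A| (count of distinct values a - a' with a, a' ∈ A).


A - A = {a - a' : a, a' ∈ A}; |A| = 6.
Bounds: 2|A|-1 ≤ |A - A| ≤ |A|² - |A| + 1, i.e. 11 ≤ |A - A| ≤ 31.
Note: 0 ∈ A - A always (from a - a). The set is symmetric: if d ∈ A - A then -d ∈ A - A.
Enumerate nonzero differences d = a - a' with a > a' (then include -d):
Positive differences: {2, 3, 5, 7, 8, 10, 11, 13, 16, 18}
Full difference set: {0} ∪ (positive diffs) ∪ (negative diffs).
|A - A| = 1 + 2·10 = 21 (matches direct enumeration: 21).

|A - A| = 21


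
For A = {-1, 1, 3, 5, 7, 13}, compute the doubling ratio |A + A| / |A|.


|A| = 6.
Compute A + A by enumerating all 36 pairs.
A + A = {-2, 0, 2, 4, 6, 8, 10, 12, 14, 16, 18, 20, 26}, so |A + A| = 13.
K = |A + A| / |A| = 13/6 (already in lowest terms) ≈ 2.1667.
Reference: AP of size 6 gives K = 11/6 ≈ 1.8333; a fully generic set of size 6 gives K ≈ 3.5000.

|A| = 6, |A + A| = 13, K = 13/6.


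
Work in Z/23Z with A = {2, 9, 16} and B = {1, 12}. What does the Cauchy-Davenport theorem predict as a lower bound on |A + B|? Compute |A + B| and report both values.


Cauchy-Davenport: |A + B| ≥ min(p, |A| + |B| - 1) for A, B nonempty in Z/pZ.
|A| = 3, |B| = 2, p = 23.
CD lower bound = min(23, 3 + 2 - 1) = min(23, 4) = 4.
Compute A + B mod 23 directly:
a = 2: 2+1=3, 2+12=14
a = 9: 9+1=10, 9+12=21
a = 16: 16+1=17, 16+12=5
A + B = {3, 5, 10, 14, 17, 21}, so |A + B| = 6.
Verify: 6 ≥ 4? Yes ✓.

CD lower bound = 4, actual |A + B| = 6.


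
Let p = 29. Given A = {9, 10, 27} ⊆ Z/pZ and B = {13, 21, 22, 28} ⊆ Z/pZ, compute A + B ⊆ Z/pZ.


Work in Z/29Z: reduce every sum a + b modulo 29.
Enumerate all 12 pairs:
a = 9: 9+13=22, 9+21=1, 9+22=2, 9+28=8
a = 10: 10+13=23, 10+21=2, 10+22=3, 10+28=9
a = 27: 27+13=11, 27+21=19, 27+22=20, 27+28=26
Distinct residues collected: {1, 2, 3, 8, 9, 11, 19, 20, 22, 23, 26}
|A + B| = 11 (out of 29 total residues).

A + B = {1, 2, 3, 8, 9, 11, 19, 20, 22, 23, 26}


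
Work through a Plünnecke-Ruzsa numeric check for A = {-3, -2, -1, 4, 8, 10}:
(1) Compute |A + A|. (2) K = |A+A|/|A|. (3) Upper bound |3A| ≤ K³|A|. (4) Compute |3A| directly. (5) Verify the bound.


|A| = 6.
Step 1: Compute A + A by enumerating all 36 pairs.
A + A = {-6, -5, -4, -3, -2, 1, 2, 3, 5, 6, 7, 8, 9, 12, 14, 16, 18, 20}, so |A + A| = 18.
Step 2: Doubling constant K = |A + A|/|A| = 18/6 = 18/6 ≈ 3.0000.
Step 3: Plünnecke-Ruzsa gives |3A| ≤ K³·|A| = (3.0000)³ · 6 ≈ 162.0000.
Step 4: Compute 3A = A + A + A directly by enumerating all triples (a,b,c) ∈ A³; |3A| = 35.
Step 5: Check 35 ≤ 162.0000? Yes ✓.

K = 18/6, Plünnecke-Ruzsa bound K³|A| ≈ 162.0000, |3A| = 35, inequality holds.


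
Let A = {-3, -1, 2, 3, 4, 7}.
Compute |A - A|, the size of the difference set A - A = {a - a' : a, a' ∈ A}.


A - A = {a - a' : a, a' ∈ A}; |A| = 6.
Bounds: 2|A|-1 ≤ |A - A| ≤ |A|² - |A| + 1, i.e. 11 ≤ |A - A| ≤ 31.
Note: 0 ∈ A - A always (from a - a). The set is symmetric: if d ∈ A - A then -d ∈ A - A.
Enumerate nonzero differences d = a - a' with a > a' (then include -d):
Positive differences: {1, 2, 3, 4, 5, 6, 7, 8, 10}
Full difference set: {0} ∪ (positive diffs) ∪ (negative diffs).
|A - A| = 1 + 2·9 = 19 (matches direct enumeration: 19).

|A - A| = 19


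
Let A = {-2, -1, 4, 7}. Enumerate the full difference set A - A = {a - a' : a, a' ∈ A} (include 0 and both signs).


A - A = {a - a' : a, a' ∈ A}.
Compute a - a' for each ordered pair (a, a'):
a = -2: -2--2=0, -2--1=-1, -2-4=-6, -2-7=-9
a = -1: -1--2=1, -1--1=0, -1-4=-5, -1-7=-8
a = 4: 4--2=6, 4--1=5, 4-4=0, 4-7=-3
a = 7: 7--2=9, 7--1=8, 7-4=3, 7-7=0
Collecting distinct values (and noting 0 appears from a-a):
A - A = {-9, -8, -6, -5, -3, -1, 0, 1, 3, 5, 6, 8, 9}
|A - A| = 13

A - A = {-9, -8, -6, -5, -3, -1, 0, 1, 3, 5, 6, 8, 9}


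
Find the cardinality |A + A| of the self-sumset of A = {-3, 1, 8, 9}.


A + A = {a + a' : a, a' ∈ A}; |A| = 4.
General bounds: 2|A| - 1 ≤ |A + A| ≤ |A|(|A|+1)/2, i.e. 7 ≤ |A + A| ≤ 10.
Lower bound 2|A|-1 is attained iff A is an arithmetic progression.
Enumerate sums a + a' for a ≤ a' (symmetric, so this suffices):
a = -3: -3+-3=-6, -3+1=-2, -3+8=5, -3+9=6
a = 1: 1+1=2, 1+8=9, 1+9=10
a = 8: 8+8=16, 8+9=17
a = 9: 9+9=18
Distinct sums: {-6, -2, 2, 5, 6, 9, 10, 16, 17, 18}
|A + A| = 10

|A + A| = 10


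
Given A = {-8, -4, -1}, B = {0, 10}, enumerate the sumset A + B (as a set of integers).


A + B = {a + b : a ∈ A, b ∈ B}.
Enumerate all |A|·|B| = 3·2 = 6 pairs (a, b) and collect distinct sums.
a = -8: -8+0=-8, -8+10=2
a = -4: -4+0=-4, -4+10=6
a = -1: -1+0=-1, -1+10=9
Collecting distinct sums: A + B = {-8, -4, -1, 2, 6, 9}
|A + B| = 6

A + B = {-8, -4, -1, 2, 6, 9}


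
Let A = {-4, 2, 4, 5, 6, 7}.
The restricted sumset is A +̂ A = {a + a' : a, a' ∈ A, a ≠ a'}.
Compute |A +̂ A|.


Restricted sumset: A +̂ A = {a + a' : a ∈ A, a' ∈ A, a ≠ a'}.
Equivalently, take A + A and drop any sum 2a that is achievable ONLY as a + a for a ∈ A (i.e. sums representable only with equal summands).
Enumerate pairs (a, a') with a < a' (symmetric, so each unordered pair gives one sum; this covers all a ≠ a'):
  -4 + 2 = -2
  -4 + 4 = 0
  -4 + 5 = 1
  -4 + 6 = 2
  -4 + 7 = 3
  2 + 4 = 6
  2 + 5 = 7
  2 + 6 = 8
  2 + 7 = 9
  4 + 5 = 9
  4 + 6 = 10
  4 + 7 = 11
  5 + 6 = 11
  5 + 7 = 12
  6 + 7 = 13
Collected distinct sums: {-2, 0, 1, 2, 3, 6, 7, 8, 9, 10, 11, 12, 13}
|A +̂ A| = 13
(Reference bound: |A +̂ A| ≥ 2|A| - 3 for |A| ≥ 2, with |A| = 6 giving ≥ 9.)

|A +̂ A| = 13


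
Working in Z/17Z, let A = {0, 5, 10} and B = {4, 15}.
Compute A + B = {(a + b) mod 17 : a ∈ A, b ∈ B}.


Work in Z/17Z: reduce every sum a + b modulo 17.
Enumerate all 6 pairs:
a = 0: 0+4=4, 0+15=15
a = 5: 5+4=9, 5+15=3
a = 10: 10+4=14, 10+15=8
Distinct residues collected: {3, 4, 8, 9, 14, 15}
|A + B| = 6 (out of 17 total residues).

A + B = {3, 4, 8, 9, 14, 15}


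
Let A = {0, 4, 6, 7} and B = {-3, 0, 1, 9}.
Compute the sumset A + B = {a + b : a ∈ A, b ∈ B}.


A + B = {a + b : a ∈ A, b ∈ B}.
Enumerate all |A|·|B| = 4·4 = 16 pairs (a, b) and collect distinct sums.
a = 0: 0+-3=-3, 0+0=0, 0+1=1, 0+9=9
a = 4: 4+-3=1, 4+0=4, 4+1=5, 4+9=13
a = 6: 6+-3=3, 6+0=6, 6+1=7, 6+9=15
a = 7: 7+-3=4, 7+0=7, 7+1=8, 7+9=16
Collecting distinct sums: A + B = {-3, 0, 1, 3, 4, 5, 6, 7, 8, 9, 13, 15, 16}
|A + B| = 13

A + B = {-3, 0, 1, 3, 4, 5, 6, 7, 8, 9, 13, 15, 16}


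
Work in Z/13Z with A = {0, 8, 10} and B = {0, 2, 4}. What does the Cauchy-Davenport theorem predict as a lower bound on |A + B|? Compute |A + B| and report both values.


Cauchy-Davenport: |A + B| ≥ min(p, |A| + |B| - 1) for A, B nonempty in Z/pZ.
|A| = 3, |B| = 3, p = 13.
CD lower bound = min(13, 3 + 3 - 1) = min(13, 5) = 5.
Compute A + B mod 13 directly:
a = 0: 0+0=0, 0+2=2, 0+4=4
a = 8: 8+0=8, 8+2=10, 8+4=12
a = 10: 10+0=10, 10+2=12, 10+4=1
A + B = {0, 1, 2, 4, 8, 10, 12}, so |A + B| = 7.
Verify: 7 ≥ 5? Yes ✓.

CD lower bound = 5, actual |A + B| = 7.


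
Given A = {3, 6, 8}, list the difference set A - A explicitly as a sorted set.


A - A = {a - a' : a, a' ∈ A}.
Compute a - a' for each ordered pair (a, a'):
a = 3: 3-3=0, 3-6=-3, 3-8=-5
a = 6: 6-3=3, 6-6=0, 6-8=-2
a = 8: 8-3=5, 8-6=2, 8-8=0
Collecting distinct values (and noting 0 appears from a-a):
A - A = {-5, -3, -2, 0, 2, 3, 5}
|A - A| = 7

A - A = {-5, -3, -2, 0, 2, 3, 5}


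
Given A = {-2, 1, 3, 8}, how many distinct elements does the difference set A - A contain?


A - A = {a - a' : a, a' ∈ A}; |A| = 4.
Bounds: 2|A|-1 ≤ |A - A| ≤ |A|² - |A| + 1, i.e. 7 ≤ |A - A| ≤ 13.
Note: 0 ∈ A - A always (from a - a). The set is symmetric: if d ∈ A - A then -d ∈ A - A.
Enumerate nonzero differences d = a - a' with a > a' (then include -d):
Positive differences: {2, 3, 5, 7, 10}
Full difference set: {0} ∪ (positive diffs) ∪ (negative diffs).
|A - A| = 1 + 2·5 = 11 (matches direct enumeration: 11).

|A - A| = 11


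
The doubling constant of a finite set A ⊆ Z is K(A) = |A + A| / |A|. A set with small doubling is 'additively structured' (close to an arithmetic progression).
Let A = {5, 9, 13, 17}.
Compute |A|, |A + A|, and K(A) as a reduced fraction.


|A| = 4.
Compute A + A by enumerating all 16 pairs.
A + A = {10, 14, 18, 22, 26, 30, 34}, so |A + A| = 7.
K = |A + A| / |A| = 7/4 (already in lowest terms) ≈ 1.7500.
Reference: AP of size 4 gives K = 7/4 ≈ 1.7500; a fully generic set of size 4 gives K ≈ 2.5000.

|A| = 4, |A + A| = 7, K = 7/4.


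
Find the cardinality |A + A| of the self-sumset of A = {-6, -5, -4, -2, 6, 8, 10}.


A + A = {a + a' : a, a' ∈ A}; |A| = 7.
General bounds: 2|A| - 1 ≤ |A + A| ≤ |A|(|A|+1)/2, i.e. 13 ≤ |A + A| ≤ 28.
Lower bound 2|A|-1 is attained iff A is an arithmetic progression.
Enumerate sums a + a' for a ≤ a' (symmetric, so this suffices):
a = -6: -6+-6=-12, -6+-5=-11, -6+-4=-10, -6+-2=-8, -6+6=0, -6+8=2, -6+10=4
a = -5: -5+-5=-10, -5+-4=-9, -5+-2=-7, -5+6=1, -5+8=3, -5+10=5
a = -4: -4+-4=-8, -4+-2=-6, -4+6=2, -4+8=4, -4+10=6
a = -2: -2+-2=-4, -2+6=4, -2+8=6, -2+10=8
a = 6: 6+6=12, 6+8=14, 6+10=16
a = 8: 8+8=16, 8+10=18
a = 10: 10+10=20
Distinct sums: {-12, -11, -10, -9, -8, -7, -6, -4, 0, 1, 2, 3, 4, 5, 6, 8, 12, 14, 16, 18, 20}
|A + A| = 21

|A + A| = 21


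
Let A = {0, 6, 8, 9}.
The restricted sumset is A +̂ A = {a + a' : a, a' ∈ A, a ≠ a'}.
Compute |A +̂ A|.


Restricted sumset: A +̂ A = {a + a' : a ∈ A, a' ∈ A, a ≠ a'}.
Equivalently, take A + A and drop any sum 2a that is achievable ONLY as a + a for a ∈ A (i.e. sums representable only with equal summands).
Enumerate pairs (a, a') with a < a' (symmetric, so each unordered pair gives one sum; this covers all a ≠ a'):
  0 + 6 = 6
  0 + 8 = 8
  0 + 9 = 9
  6 + 8 = 14
  6 + 9 = 15
  8 + 9 = 17
Collected distinct sums: {6, 8, 9, 14, 15, 17}
|A +̂ A| = 6
(Reference bound: |A +̂ A| ≥ 2|A| - 3 for |A| ≥ 2, with |A| = 4 giving ≥ 5.)

|A +̂ A| = 6


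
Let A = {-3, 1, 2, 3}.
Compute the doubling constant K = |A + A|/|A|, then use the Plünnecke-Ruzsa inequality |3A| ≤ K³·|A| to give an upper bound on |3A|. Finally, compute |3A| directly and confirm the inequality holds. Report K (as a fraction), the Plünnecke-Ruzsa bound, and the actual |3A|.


|A| = 4.
Step 1: Compute A + A by enumerating all 16 pairs.
A + A = {-6, -2, -1, 0, 2, 3, 4, 5, 6}, so |A + A| = 9.
Step 2: Doubling constant K = |A + A|/|A| = 9/4 = 9/4 ≈ 2.2500.
Step 3: Plünnecke-Ruzsa gives |3A| ≤ K³·|A| = (2.2500)³ · 4 ≈ 45.5625.
Step 4: Compute 3A = A + A + A directly by enumerating all triples (a,b,c) ∈ A³; |3A| = 15.
Step 5: Check 15 ≤ 45.5625? Yes ✓.

K = 9/4, Plünnecke-Ruzsa bound K³|A| ≈ 45.5625, |3A| = 15, inequality holds.


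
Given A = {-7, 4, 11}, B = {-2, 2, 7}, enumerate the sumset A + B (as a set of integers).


A + B = {a + b : a ∈ A, b ∈ B}.
Enumerate all |A|·|B| = 3·3 = 9 pairs (a, b) and collect distinct sums.
a = -7: -7+-2=-9, -7+2=-5, -7+7=0
a = 4: 4+-2=2, 4+2=6, 4+7=11
a = 11: 11+-2=9, 11+2=13, 11+7=18
Collecting distinct sums: A + B = {-9, -5, 0, 2, 6, 9, 11, 13, 18}
|A + B| = 9

A + B = {-9, -5, 0, 2, 6, 9, 11, 13, 18}


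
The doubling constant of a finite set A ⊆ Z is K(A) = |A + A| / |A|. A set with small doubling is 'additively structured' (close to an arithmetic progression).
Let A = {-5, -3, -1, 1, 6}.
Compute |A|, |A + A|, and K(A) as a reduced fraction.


|A| = 5.
Compute A + A by enumerating all 25 pairs.
A + A = {-10, -8, -6, -4, -2, 0, 1, 2, 3, 5, 7, 12}, so |A + A| = 12.
K = |A + A| / |A| = 12/5 (already in lowest terms) ≈ 2.4000.
Reference: AP of size 5 gives K = 9/5 ≈ 1.8000; a fully generic set of size 5 gives K ≈ 3.0000.

|A| = 5, |A + A| = 12, K = 12/5.


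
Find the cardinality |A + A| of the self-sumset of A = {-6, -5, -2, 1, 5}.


A + A = {a + a' : a, a' ∈ A}; |A| = 5.
General bounds: 2|A| - 1 ≤ |A + A| ≤ |A|(|A|+1)/2, i.e. 9 ≤ |A + A| ≤ 15.
Lower bound 2|A|-1 is attained iff A is an arithmetic progression.
Enumerate sums a + a' for a ≤ a' (symmetric, so this suffices):
a = -6: -6+-6=-12, -6+-5=-11, -6+-2=-8, -6+1=-5, -6+5=-1
a = -5: -5+-5=-10, -5+-2=-7, -5+1=-4, -5+5=0
a = -2: -2+-2=-4, -2+1=-1, -2+5=3
a = 1: 1+1=2, 1+5=6
a = 5: 5+5=10
Distinct sums: {-12, -11, -10, -8, -7, -5, -4, -1, 0, 2, 3, 6, 10}
|A + A| = 13

|A + A| = 13


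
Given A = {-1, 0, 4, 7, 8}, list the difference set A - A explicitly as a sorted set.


A - A = {a - a' : a, a' ∈ A}.
Compute a - a' for each ordered pair (a, a'):
a = -1: -1--1=0, -1-0=-1, -1-4=-5, -1-7=-8, -1-8=-9
a = 0: 0--1=1, 0-0=0, 0-4=-4, 0-7=-7, 0-8=-8
a = 4: 4--1=5, 4-0=4, 4-4=0, 4-7=-3, 4-8=-4
a = 7: 7--1=8, 7-0=7, 7-4=3, 7-7=0, 7-8=-1
a = 8: 8--1=9, 8-0=8, 8-4=4, 8-7=1, 8-8=0
Collecting distinct values (and noting 0 appears from a-a):
A - A = {-9, -8, -7, -5, -4, -3, -1, 0, 1, 3, 4, 5, 7, 8, 9}
|A - A| = 15

A - A = {-9, -8, -7, -5, -4, -3, -1, 0, 1, 3, 4, 5, 7, 8, 9}


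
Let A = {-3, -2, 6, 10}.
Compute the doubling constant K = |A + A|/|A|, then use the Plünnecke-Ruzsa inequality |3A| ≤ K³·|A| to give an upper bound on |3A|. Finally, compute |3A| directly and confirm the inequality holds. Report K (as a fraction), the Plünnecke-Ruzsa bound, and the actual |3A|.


|A| = 4.
Step 1: Compute A + A by enumerating all 16 pairs.
A + A = {-6, -5, -4, 3, 4, 7, 8, 12, 16, 20}, so |A + A| = 10.
Step 2: Doubling constant K = |A + A|/|A| = 10/4 = 10/4 ≈ 2.5000.
Step 3: Plünnecke-Ruzsa gives |3A| ≤ K³·|A| = (2.5000)³ · 4 ≈ 62.5000.
Step 4: Compute 3A = A + A + A directly by enumerating all triples (a,b,c) ∈ A³; |3A| = 19.
Step 5: Check 19 ≤ 62.5000? Yes ✓.

K = 10/4, Plünnecke-Ruzsa bound K³|A| ≈ 62.5000, |3A| = 19, inequality holds.


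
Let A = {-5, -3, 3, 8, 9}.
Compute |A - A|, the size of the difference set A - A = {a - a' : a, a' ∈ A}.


A - A = {a - a' : a, a' ∈ A}; |A| = 5.
Bounds: 2|A|-1 ≤ |A - A| ≤ |A|² - |A| + 1, i.e. 9 ≤ |A - A| ≤ 21.
Note: 0 ∈ A - A always (from a - a). The set is symmetric: if d ∈ A - A then -d ∈ A - A.
Enumerate nonzero differences d = a - a' with a > a' (then include -d):
Positive differences: {1, 2, 5, 6, 8, 11, 12, 13, 14}
Full difference set: {0} ∪ (positive diffs) ∪ (negative diffs).
|A - A| = 1 + 2·9 = 19 (matches direct enumeration: 19).

|A - A| = 19


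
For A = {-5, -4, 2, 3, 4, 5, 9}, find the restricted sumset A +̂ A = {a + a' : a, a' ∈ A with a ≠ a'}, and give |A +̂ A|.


Restricted sumset: A +̂ A = {a + a' : a ∈ A, a' ∈ A, a ≠ a'}.
Equivalently, take A + A and drop any sum 2a that is achievable ONLY as a + a for a ∈ A (i.e. sums representable only with equal summands).
Enumerate pairs (a, a') with a < a' (symmetric, so each unordered pair gives one sum; this covers all a ≠ a'):
  -5 + -4 = -9
  -5 + 2 = -3
  -5 + 3 = -2
  -5 + 4 = -1
  -5 + 5 = 0
  -5 + 9 = 4
  -4 + 2 = -2
  -4 + 3 = -1
  -4 + 4 = 0
  -4 + 5 = 1
  -4 + 9 = 5
  2 + 3 = 5
  2 + 4 = 6
  2 + 5 = 7
  2 + 9 = 11
  3 + 4 = 7
  3 + 5 = 8
  3 + 9 = 12
  4 + 5 = 9
  4 + 9 = 13
  5 + 9 = 14
Collected distinct sums: {-9, -3, -2, -1, 0, 1, 4, 5, 6, 7, 8, 9, 11, 12, 13, 14}
|A +̂ A| = 16
(Reference bound: |A +̂ A| ≥ 2|A| - 3 for |A| ≥ 2, with |A| = 7 giving ≥ 11.)

|A +̂ A| = 16
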